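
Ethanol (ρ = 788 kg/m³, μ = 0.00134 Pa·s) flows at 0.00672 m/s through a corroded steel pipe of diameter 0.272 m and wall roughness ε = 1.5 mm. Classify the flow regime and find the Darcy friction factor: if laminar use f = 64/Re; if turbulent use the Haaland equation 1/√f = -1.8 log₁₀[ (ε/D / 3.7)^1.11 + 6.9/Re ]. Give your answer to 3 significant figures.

f ≈ 0.0595

Re = ρVD/μ = 788·0.00672·0.272/0.00134 = 1075.
Re < 2300 → laminar, so f = 64/Re = 0.05954 (roughness is irrelevant in laminar flow).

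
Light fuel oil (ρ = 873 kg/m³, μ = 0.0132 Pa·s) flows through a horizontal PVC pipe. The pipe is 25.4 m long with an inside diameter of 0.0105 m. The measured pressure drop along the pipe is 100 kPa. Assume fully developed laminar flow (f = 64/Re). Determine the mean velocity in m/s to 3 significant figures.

V ≈ 1.03 m/s

For laminar flow, f = 64/Re with Re = ρVD/μ, so Darcy-Weisbach reduces to ΔP = 32μLV/D². Solving for V: V = ΔP·D²/(32μL) = 1e+05·(0.0105)²/(32·0.0132·25.4) = 1.028 m/s.
Check: Re = ρVD/μ = 873·1.028·0.0105/0.0132 = 713.6 < 2300, so the laminar assumption holds.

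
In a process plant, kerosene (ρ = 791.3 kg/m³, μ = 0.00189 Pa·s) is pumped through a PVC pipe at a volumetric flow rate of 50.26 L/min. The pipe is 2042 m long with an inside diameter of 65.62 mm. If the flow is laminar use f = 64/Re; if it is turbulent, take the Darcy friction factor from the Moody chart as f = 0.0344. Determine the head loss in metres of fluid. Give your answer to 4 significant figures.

Q = 50.26 L/min = 50.26/60000 = 0.0008377 m³/s.
Cross-sectional area A = πD²/4 = π(0.06562)²/4 = 0.003382 m²; mean velocity V = Q/A = 0.0008377/0.003382 = 0.2477 m/s.
Reynolds number Re = ρVD/μ = 791.3 · 0.2477 · 0.06562 / 0.00189 = 6805.
Re > 4000 → turbulent; use the Moody-chart value f = 0.0344.
Darcy-Weisbach: ΔP = f(L/D)(ρV²/2) = 0.0344·(2042/0.06562)·(791.3·0.2477²/2) = 0.0344·3.112e+04·24.27 = 2.598e+04 Pa.
Head loss h_f = ΔP/(ρg) = 2.598e+04/(791.3·9.81) = 3.347 m.

h_f ≈ 3.347 m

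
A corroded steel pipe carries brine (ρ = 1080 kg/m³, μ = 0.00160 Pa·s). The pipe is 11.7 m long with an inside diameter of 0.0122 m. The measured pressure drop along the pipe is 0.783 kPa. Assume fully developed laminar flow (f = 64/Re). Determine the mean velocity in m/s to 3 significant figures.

For laminar flow, f = 64/Re with Re = ρVD/μ, so Darcy-Weisbach reduces to ΔP = 32μLV/D². Solving for V: V = ΔP·D²/(32μL) = 783·(0.0122)²/(32·0.0016·11.7) = 0.1945 m/s.
Check: Re = ρVD/μ = 1080·0.1945·0.0122/0.0016 = 1602 < 2300, so the laminar assumption holds.

V ≈ 0.195 m/s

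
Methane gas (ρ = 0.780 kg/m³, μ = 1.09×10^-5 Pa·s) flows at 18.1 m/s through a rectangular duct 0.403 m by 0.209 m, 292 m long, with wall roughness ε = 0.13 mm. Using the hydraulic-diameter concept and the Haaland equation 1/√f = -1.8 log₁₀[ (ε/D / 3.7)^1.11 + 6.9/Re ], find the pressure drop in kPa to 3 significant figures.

ΔP ≈ 2.40 kPa

Hydraulic diameter D_h = 4A/P = 4·(0.403·0.209)/(2·(0.403+0.209)) = 0.3369/1.224 = 0.2753 m.
Re = ρVD_h/μ = 0.78·18.1·0.2753/1.09e-05 = 3.565e+05.
ε/D_h = 0.00013/0.2753 = 0.000472; Haaland gives 1/√f = -1.8 log₁₀[4.76e-05+1.94e-05] = 7.514, so f = 0.01771.
ΔP = f(L/D_h)(ρV²/2) = 0.01771·292/0.2753·127.8 = 2401 Pa.
ΔP = 2.40 kPa.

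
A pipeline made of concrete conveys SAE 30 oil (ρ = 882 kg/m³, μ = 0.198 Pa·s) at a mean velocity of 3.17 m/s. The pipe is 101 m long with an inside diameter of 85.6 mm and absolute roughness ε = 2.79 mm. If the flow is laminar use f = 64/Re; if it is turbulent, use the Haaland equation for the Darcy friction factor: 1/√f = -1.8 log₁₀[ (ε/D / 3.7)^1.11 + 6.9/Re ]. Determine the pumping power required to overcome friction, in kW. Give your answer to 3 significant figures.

Reynolds number Re = ρVD/μ = 882 · 3.17 · 0.0856 / 0.198 = 1209.
Re < 2300 → laminar flow, so f = 64/Re = 64/1209 = 0.05295 (the turbulent correlation is not needed).
Darcy-Weisbach: ΔP = f(L/D)(ρV²/2) = 0.05295·(101/0.0856)·(882·3.17²/2) = 0.05295·1180·4432 = 2.769e+05 Pa.
Q = V·A = 3.17·0.005755 = 0.01824 m³/s.
Pumping power P = QΔP = 0.01824·2.769e+05 = 5051 W = 5.05 kW.

P ≈ 5.05 kW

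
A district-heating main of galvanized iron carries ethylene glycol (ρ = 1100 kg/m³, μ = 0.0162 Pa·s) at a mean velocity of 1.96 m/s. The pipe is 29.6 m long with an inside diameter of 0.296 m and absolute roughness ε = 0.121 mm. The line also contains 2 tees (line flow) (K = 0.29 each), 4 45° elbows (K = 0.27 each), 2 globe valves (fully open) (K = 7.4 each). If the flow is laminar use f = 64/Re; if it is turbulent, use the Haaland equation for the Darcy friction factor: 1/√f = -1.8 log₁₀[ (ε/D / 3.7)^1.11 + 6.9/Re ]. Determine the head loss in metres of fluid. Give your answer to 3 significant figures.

Reynolds number Re = ρVD/μ = 1100 · 1.96 · 0.296 / 0.0162 = 3.939e+04.
Re > 4000 → turbulent. Relative roughness ε/D = 0.000121/0.296 = 0.000409. Haaland: 1/√f = -1.8 log₁₀[(0.000409/3.7)^1.11 + 6.9/3.939e+04] = -1.8 log₁₀[4.06e-05 + 0.000175] = 6.599, so f = 0.02296.
Total minor-loss coefficient ΣK = 2·0.29 + 4·0.27 + 2·7.4 = 16.5.
ΔP = [f·L/D + ΣK]·(ρV²/2) = [0.02296·29.6/0.296 + 16.5]·(1100·1.96²/2) = [2.296 + 16.5]·2113 = 3.963e+04 Pa.
Head loss h_f = ΔP/(ρg) = 3.963e+04/(1100·9.81) = 3.67 m.

h_f ≈ 3.67 m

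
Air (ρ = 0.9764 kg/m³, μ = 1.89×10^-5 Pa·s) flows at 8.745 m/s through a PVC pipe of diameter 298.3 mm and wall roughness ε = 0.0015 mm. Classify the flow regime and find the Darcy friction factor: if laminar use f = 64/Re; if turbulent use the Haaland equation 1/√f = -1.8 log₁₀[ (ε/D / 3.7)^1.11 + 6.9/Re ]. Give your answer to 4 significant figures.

f ≈ 0.01678

Re = ρVD/μ = 0.9764·8.745·0.2983/1.89e-05 = 1.348e+05.
Re > 4000 → turbulent. ε/D = 1.5e-06/0.2983 = 5.03e-06; Haaland: 1/√f = -1.8 log₁₀[3.08e-07 + 5.12e-05] = 7.719, so f = 0.01678.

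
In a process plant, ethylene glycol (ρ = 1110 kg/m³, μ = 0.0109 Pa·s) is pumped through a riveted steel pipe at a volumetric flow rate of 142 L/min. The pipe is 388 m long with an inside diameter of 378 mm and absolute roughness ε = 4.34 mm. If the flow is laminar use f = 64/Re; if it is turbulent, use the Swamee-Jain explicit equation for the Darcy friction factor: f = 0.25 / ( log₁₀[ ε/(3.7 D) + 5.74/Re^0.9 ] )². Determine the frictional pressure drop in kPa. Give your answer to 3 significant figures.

ΔP ≈ 0.0200 kPa

Q = 142 L/min = 142/60000 = 0.002367 m³/s.
Cross-sectional area A = πD²/4 = π(0.378)²/4 = 0.1122 m²; mean velocity V = Q/A = 0.002367/0.1122 = 0.02109 m/s.
Reynolds number Re = ρVD/μ = 1110 · 0.02109 · 0.378 / 0.0109 = 811.8.
Re < 2300 → laminar flow, so f = 64/Re = 64/811.8 = 0.07884 (the turbulent correlation is not needed).
Darcy-Weisbach: ΔP = f(L/D)(ρV²/2) = 0.07884·(388/0.378)·(1110·0.02109²/2) = 0.07884·1026·0.2468 = 19.98 Pa.
ΔP = 19.98 Pa = 0.0200 kPa.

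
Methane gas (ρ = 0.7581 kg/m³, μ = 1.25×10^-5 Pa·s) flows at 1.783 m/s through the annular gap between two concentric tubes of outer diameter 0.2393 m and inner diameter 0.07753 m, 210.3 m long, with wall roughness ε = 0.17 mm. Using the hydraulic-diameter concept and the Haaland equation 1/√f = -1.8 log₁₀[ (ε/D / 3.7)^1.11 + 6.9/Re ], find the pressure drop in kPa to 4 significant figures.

Hydraulic diameter D_h = 4A/P = D_o - D_i = 0.2393 - 0.07753 = 0.1618 m.
Re = ρVD_h/μ = 0.7581·1.783·0.1618/1.25e-05 = 1.749e+04.
ε/D_h = 0.00017/0.1618 = 0.00105; Haaland gives 1/√f = -1.8 log₁₀[0.000116+0.000394] = 5.926, so f = 0.02847.
ΔP = f(L/D_h)(ρV²/2) = 0.02847·210.3/0.1618·1.205 = 44.61 Pa.
ΔP = 0.04461 kPa.

ΔP ≈ 0.04461 kPa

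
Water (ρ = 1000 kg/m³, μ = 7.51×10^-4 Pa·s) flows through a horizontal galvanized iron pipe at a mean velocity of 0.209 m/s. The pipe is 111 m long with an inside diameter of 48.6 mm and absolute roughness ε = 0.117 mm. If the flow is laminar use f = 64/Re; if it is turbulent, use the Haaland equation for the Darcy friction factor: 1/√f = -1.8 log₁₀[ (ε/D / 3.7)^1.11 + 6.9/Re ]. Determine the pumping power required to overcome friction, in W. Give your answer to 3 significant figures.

Reynolds number Re = ρVD/μ = 1000 · 0.209 · 0.0486 / 0.000751 = 1.353e+04.
Re > 4000 → turbulent. Relative roughness ε/D = 0.000117/0.0486 = 0.00241. Haaland: 1/√f = -1.8 log₁₀[(0.00241/3.7)^1.11 + 6.9/1.353e+04] = -1.8 log₁₀[0.00029 + 0.00051] = 5.574, so f = 0.03219.
Darcy-Weisbach: ΔP = f(L/D)(ρV²/2) = 0.03219·(111/0.0486)·(1000·0.209²/2) = 0.03219·2284·21.84 = 1606 Pa.
Q = V·A = 0.209·0.001855 = 0.0003877 m³/s.
Pumping power P = QΔP = 0.0003877·1606 = 0.6225 W = 0.622 W.

P ≈ 0.622 W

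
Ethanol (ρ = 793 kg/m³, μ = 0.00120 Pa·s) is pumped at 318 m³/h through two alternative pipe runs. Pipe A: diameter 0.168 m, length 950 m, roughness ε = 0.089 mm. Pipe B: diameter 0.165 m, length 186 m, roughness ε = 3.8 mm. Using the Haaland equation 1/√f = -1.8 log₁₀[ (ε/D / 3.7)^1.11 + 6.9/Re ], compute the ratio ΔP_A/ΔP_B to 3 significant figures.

Pipe A: V = Q/A = 0.08833/0.02217 = 3.985 m/s; Re = 4.424e+05; ε/D = 0.00053; Haaland → f = 0.01786; ΔP_A = f(L/D)(ρV²/2) = 6.359e+05 Pa.
Pipe B: V = Q/A = 0.08833/0.02138 = 4.131 m/s; Re = 4.504e+05; ε/D = 0.023; Haaland → f = 0.05156; ΔP_B = f(L/D)(ρV²/2) = 3.933e+05 Pa.
ΔP_A/ΔP_B = 6.359e+05/3.933e+05 = 1.62.

ΔP_A/ΔP_B ≈ 1.62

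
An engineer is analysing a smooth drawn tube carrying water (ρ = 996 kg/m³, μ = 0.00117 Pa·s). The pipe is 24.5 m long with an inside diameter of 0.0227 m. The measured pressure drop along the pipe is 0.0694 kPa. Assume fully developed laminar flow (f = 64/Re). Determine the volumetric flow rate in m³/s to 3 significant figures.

Q ≈ 1.58×10^-5 m³/s

For laminar flow, f = 64/Re with Re = ρVD/μ, so Darcy-Weisbach reduces to ΔP = 32μLV/D². Solving for V: V = ΔP·D²/(32μL) = 69.4·(0.0227)²/(32·0.00117·24.5) = 0.03899 m/s.
Check: Re = ρVD/μ = 996·0.03899·0.0227/0.00117 = 753.4 < 2300, so the laminar assumption holds.
Q = V·A = 0.03899·(π/4·0.0227²) = 1.578e-05 m³/s = 1.58×10^-5 m³/s.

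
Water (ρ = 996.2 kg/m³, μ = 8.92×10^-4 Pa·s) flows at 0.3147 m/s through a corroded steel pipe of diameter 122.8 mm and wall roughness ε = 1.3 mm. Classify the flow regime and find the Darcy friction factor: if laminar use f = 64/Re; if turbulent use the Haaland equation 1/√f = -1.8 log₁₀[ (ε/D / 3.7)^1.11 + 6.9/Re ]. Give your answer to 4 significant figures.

Re = ρVD/μ = 996.2·0.3147·0.1228/0.000892 = 4.316e+04.
Re > 4000 → turbulent. ε/D = 0.0013/0.1228 = 0.0106; Haaland: 1/√f = -1.8 log₁₀[0.0015 + 0.00016] = 5.003, so f = 0.03996.

f ≈ 0.03996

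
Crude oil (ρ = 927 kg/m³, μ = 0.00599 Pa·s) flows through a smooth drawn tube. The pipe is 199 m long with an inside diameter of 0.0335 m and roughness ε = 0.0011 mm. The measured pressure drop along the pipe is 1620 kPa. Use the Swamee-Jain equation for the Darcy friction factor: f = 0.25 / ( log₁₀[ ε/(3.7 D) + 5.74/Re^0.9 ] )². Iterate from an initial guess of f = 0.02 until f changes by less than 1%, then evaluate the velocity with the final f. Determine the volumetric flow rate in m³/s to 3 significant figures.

Rearranging Darcy-Weisbach: V = √(2·ΔP·D/(f·L·ρ)). With ε/D = 1.1e-06/0.0335 = 3.28e-05, iterate starting from f = 0.02:
  f = 0.02 → V = √(2·1.62e+06·0.0335/(0.02·199·927)) = 5.424 m/s; Re = ρVD/μ = 2.812e+04; f → 0.02384
  f = 0.02384 → V = 4.968 m/s; Re = 2.576e+04; f → 0.02434
  f = 0.02434 → V = 4.916 m/s; Re = 2.549e+04; f → 0.0244
Converged (Δf/f < 1%). With the final f = 0.0244: V = √(2·1.62e+06·0.0335/(0.0244·199·927)) = 4.91 m/s.
Q = V·A = 4.91·(π/4·0.0335²) = 0.004328 m³/s = 0.00433 m³/s.

Q ≈ 0.00433 m³/s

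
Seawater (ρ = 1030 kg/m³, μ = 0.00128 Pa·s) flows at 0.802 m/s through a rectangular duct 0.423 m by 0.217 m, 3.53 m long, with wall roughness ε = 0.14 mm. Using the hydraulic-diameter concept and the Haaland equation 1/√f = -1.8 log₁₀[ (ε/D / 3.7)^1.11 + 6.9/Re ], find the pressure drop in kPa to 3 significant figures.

ΔP ≈ 0.0762 kPa

Hydraulic diameter D_h = 4A/P = 4·(0.423·0.217)/(2·(0.423+0.217)) = 0.3672/1.28 = 0.2868 m.
Re = ρVD_h/μ = 1030·0.802·0.2868/0.00128 = 1.851e+05.
ε/D_h = 0.00014/0.2868 = 0.000488; Haaland gives 1/√f = -1.8 log₁₀[4.94e-05+3.73e-05] = 7.312, so f = 0.0187.
ΔP = f(L/D_h)(ρV²/2) = 0.0187·3.53/0.2868·331.3 = 76.24 Pa.
ΔP = 0.0762 kPa.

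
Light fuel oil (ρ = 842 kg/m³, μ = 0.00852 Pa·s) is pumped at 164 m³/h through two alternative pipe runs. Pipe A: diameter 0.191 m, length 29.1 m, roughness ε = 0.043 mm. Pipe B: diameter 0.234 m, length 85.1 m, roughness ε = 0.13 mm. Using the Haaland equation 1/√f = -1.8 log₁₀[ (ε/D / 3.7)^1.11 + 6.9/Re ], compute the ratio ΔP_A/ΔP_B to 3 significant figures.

Pipe A: V = Q/A = 0.04556/0.02865 = 1.59 m/s; Re = 3.001e+04; ε/D = 0.000225; Haaland → f = 0.02381; ΔP_A = f(L/D)(ρV²/2) = 3860 Pa.
Pipe B: V = Q/A = 0.04556/0.04301 = 1.059 m/s; Re = 2.45e+04; ε/D = 0.000556; Haaland → f = 0.02563; ΔP_B = f(L/D)(ρV²/2) = 4403 Pa.
ΔP_A/ΔP_B = 3860/4403 = 0.877.

ΔP_A/ΔP_B ≈ 0.877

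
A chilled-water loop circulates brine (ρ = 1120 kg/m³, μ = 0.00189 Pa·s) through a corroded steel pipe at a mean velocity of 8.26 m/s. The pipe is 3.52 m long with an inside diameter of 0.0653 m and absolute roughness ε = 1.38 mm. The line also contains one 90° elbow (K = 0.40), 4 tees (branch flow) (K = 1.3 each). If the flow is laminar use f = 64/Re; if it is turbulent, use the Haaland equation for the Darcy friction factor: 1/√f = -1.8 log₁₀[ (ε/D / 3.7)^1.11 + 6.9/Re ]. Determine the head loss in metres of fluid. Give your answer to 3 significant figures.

h_f ≈ 28.8 m

Reynolds number Re = ρVD/μ = 1120 · 8.26 · 0.0653 / 0.00189 = 3.196e+05.
Re > 4000 → turbulent. Relative roughness ε/D = 0.00138/0.0653 = 0.0211. Haaland: 1/√f = -1.8 log₁₀[(0.0211/3.7)^1.11 + 6.9/3.196e+05] = -1.8 log₁₀[0.00324 + 2.16e-05] = 4.477, so f = 0.0499.
Total minor-loss coefficient ΣK = 1·0.4 + 4·1.3 = 5.6.
ΔP = [f·L/D + ΣK]·(ρV²/2) = [0.0499·3.52/0.0653 + 5.6]·(1120·8.26²/2) = [2.69 + 5.6]·3.821e+04 = 3.167e+05 Pa.
Head loss h_f = ΔP/(ρg) = 3.167e+05/(1120·9.81) = 28.8 m.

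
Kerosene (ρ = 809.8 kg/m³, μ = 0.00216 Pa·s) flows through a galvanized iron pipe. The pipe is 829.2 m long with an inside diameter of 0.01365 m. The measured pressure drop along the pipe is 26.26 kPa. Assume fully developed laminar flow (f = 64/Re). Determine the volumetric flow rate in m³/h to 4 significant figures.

Q ≈ 0.04497 m³/h

For laminar flow, f = 64/Re with Re = ρVD/μ, so Darcy-Weisbach reduces to ΔP = 32μLV/D². Solving for V: V = ΔP·D²/(32μL) = 2.626e+04·(0.01365)²/(32·0.00216·829.2) = 0.08537 m/s.
Check: Re = ρVD/μ = 809.8·0.08537·0.01365/0.00216 = 436.9 < 2300, so the laminar assumption holds.
Q = V·A = 0.08537·(π/4·0.01365²) = 1.249e-05 m³/s = 0.04497 m³/h.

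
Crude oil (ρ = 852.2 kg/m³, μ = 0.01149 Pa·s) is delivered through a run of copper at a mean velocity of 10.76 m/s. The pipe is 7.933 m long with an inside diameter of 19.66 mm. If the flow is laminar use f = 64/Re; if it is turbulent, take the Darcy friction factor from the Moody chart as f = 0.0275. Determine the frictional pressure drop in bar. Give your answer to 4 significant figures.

ΔP ≈ 5.474 bar

Reynolds number Re = ρVD/μ = 852.2 · 10.76 · 0.01966 / 0.0115 = 1.569e+04.
Re > 4000 → turbulent; use the Moody-chart value f = 0.0275.
Darcy-Weisbach: ΔP = f(L/D)(ρV²/2) = 0.0275·(7.933/0.01966)·(852.2·10.76²/2) = 0.0275·403.5·4.933e+04 = 5.474e+05 Pa.
ΔP = 5.474e+05 Pa = 5.474 bar.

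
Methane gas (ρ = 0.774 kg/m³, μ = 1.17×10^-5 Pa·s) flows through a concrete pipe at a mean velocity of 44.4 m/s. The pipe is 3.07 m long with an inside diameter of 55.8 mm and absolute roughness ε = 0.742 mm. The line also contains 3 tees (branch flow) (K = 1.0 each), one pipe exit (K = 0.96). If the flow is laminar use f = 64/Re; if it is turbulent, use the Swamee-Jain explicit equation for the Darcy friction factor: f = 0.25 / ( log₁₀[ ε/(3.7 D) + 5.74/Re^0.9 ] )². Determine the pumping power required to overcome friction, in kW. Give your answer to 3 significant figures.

Reynolds number Re = ρVD/μ = 0.774 · 44.4 · 0.0558 / 1.17e-05 = 1.639e+05.
Re > 4000 → turbulent. Relative roughness ε/D = 0.000742/0.0558 = 0.0133. Swamee-Jain: f = 0.25/(log₁₀[0.0133/3.7 + 5.74/1.639e+05^0.9])² = 0.25/(log₁₀[0.00359 + 0.000116])² = 0.25/(-2.431)² = 0.04232.
Total minor-loss coefficient ΣK = 3·1 + 1·0.96 = 3.96.
ΔP = [f·L/D + ΣK]·(ρV²/2) = [0.04232·3.07/0.0558 + 3.96]·(0.774·44.4²/2) = [2.328 + 3.96]·762.9 = 4797 Pa.
Q = V·A = 44.4·0.002445 = 0.1086 m³/s.
Pumping power P = QΔP = 0.1086·4797 = 520.9 W = 0.521 kW.

P ≈ 0.521 kW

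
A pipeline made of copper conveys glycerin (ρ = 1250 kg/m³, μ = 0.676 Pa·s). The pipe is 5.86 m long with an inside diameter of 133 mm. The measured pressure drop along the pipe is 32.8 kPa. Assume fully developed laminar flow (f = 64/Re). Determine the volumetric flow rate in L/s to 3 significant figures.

For laminar flow, f = 64/Re with Re = ρVD/μ, so Darcy-Weisbach reduces to ΔP = 32μLV/D². Solving for V: V = ΔP·D²/(32μL) = 3.28e+04·(0.133)²/(32·0.676·5.86) = 4.577 m/s.
Check: Re = ρVD/μ = 1250·4.577·0.133/0.676 = 1126 < 2300, so the laminar assumption holds.
Q = V·A = 4.577·(π/4·0.133²) = 0.06359 m³/s = 63.6 L/s.

Q ≈ 63.6 L/s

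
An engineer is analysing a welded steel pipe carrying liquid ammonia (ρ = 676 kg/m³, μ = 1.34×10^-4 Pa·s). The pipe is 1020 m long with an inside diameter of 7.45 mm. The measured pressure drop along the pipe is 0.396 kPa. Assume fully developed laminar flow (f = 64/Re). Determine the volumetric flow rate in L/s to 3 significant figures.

For laminar flow, f = 64/Re with Re = ρVD/μ, so Darcy-Weisbach reduces to ΔP = 32μLV/D². Solving for V: V = ΔP·D²/(32μL) = 396·(0.00745)²/(32·0.000134·1020) = 0.005025 m/s.
Check: Re = ρVD/μ = 676·0.005025·0.00745/0.000134 = 188.9 < 2300, so the laminar assumption holds.
Q = V·A = 0.005025·(π/4·0.00745²) = 2.191e-07 m³/s = 2.19×10^-4 L/s.

Q ≈ 2.19×10^-4 L/s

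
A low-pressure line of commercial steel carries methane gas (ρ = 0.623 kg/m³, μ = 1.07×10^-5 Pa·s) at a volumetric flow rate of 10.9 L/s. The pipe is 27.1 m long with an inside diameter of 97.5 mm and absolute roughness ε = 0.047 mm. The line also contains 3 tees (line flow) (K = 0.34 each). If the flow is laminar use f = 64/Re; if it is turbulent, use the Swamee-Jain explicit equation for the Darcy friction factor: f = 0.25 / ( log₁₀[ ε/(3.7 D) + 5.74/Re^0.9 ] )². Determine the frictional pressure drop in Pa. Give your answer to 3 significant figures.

ΔP ≈ 6.84 Pa

Q = 10.9 L/s = 10.9/1000 = 0.0109 m³/s.
Cross-sectional area A = πD²/4 = π(0.0975)²/4 = 0.007466 m²; mean velocity V = Q/A = 0.0109/0.007466 = 1.46 m/s.
Reynolds number Re = ρVD/μ = 0.623 · 1.46 · 0.0975 / 1.07e-05 = 8288.
Re > 4000 → turbulent. Relative roughness ε/D = 4.7e-05/0.0975 = 0.000482. Swamee-Jain: f = 0.25/(log₁₀[0.000482/3.7 + 5.74/8288^0.9])² = 0.25/(log₁₀[0.00013 + 0.00171])² = 0.25/(-2.736)² = 0.0334.
Total minor-loss coefficient ΣK = 3·0.34 = 1.02.
ΔP = [f·L/D + ΣK]·(ρV²/2) = [0.0334·27.1/0.0975 + 1.02]·(0.623·1.46²/2) = [9.284 + 1.02]·0.6639 = 6.841 Pa.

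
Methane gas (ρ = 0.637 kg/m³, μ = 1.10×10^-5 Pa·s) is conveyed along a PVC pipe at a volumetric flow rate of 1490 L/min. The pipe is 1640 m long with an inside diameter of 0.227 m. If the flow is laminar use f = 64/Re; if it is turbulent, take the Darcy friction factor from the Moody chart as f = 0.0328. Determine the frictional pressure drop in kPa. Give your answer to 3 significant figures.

Q = 1490 L/min = 1490/60000 = 0.02483 m³/s.
Cross-sectional area A = πD²/4 = π(0.227)²/4 = 0.04047 m²; mean velocity V = Q/A = 0.02483/0.04047 = 0.6136 m/s.
Reynolds number Re = ρVD/μ = 0.637 · 0.6136 · 0.227 / 1.1e-05 = 8066.
Re > 4000 → turbulent; use the Moody-chart value f = 0.0328.
Darcy-Weisbach: ΔP = f(L/D)(ρV²/2) = 0.0328·(1640/0.227)·(0.637·0.6136²/2) = 0.0328·7225·0.1199 = 28.42 Pa.
ΔP = 28.42 Pa = 0.0284 kPa.

ΔP ≈ 0.0284 kPa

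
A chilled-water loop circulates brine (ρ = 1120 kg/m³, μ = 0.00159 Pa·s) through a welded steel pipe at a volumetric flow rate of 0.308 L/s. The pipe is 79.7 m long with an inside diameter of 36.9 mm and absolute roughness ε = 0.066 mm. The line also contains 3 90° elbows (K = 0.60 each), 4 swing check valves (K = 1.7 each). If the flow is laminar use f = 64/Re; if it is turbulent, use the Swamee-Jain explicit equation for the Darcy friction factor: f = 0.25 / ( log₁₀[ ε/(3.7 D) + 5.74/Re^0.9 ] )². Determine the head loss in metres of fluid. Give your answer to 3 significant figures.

Q = 0.308 L/s = 0.308/1000 = 0.000308 m³/s.
Cross-sectional area A = πD²/4 = π(0.0369)²/4 = 0.001069 m²; mean velocity V = Q/A = 0.000308/0.001069 = 0.288 m/s.
Reynolds number Re = ρVD/μ = 1120 · 0.288 · 0.0369 / 0.00159 = 7486.
Re > 4000 → turbulent. Relative roughness ε/D = 6.6e-05/0.0369 = 0.00179. Swamee-Jain: f = 0.25/(log₁₀[0.00179/3.7 + 5.74/7486^0.9])² = 0.25/(log₁₀[0.000483 + 0.00187])² = 0.25/(-2.628)² = 0.0362.
Total minor-loss coefficient ΣK = 3·0.6 + 4·1.7 = 8.6.
ΔP = [f·L/D + ΣK]·(ρV²/2) = [0.0362·79.7/0.0369 + 8.6]·(1120·0.288²/2) = [78.18 + 8.6]·46.45 = 4031 Pa.
Head loss h_f = ΔP/(ρg) = 4031/(1120·9.81) = 0.367 m.

h_f ≈ 0.367 m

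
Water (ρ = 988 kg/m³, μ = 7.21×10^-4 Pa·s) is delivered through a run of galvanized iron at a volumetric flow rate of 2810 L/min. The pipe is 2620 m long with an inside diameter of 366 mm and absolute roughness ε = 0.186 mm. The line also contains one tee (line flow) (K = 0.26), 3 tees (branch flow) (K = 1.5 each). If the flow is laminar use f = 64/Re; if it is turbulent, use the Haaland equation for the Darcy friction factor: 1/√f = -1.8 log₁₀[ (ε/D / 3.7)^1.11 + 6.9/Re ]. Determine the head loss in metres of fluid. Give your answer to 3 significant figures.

h_f ≈ 1.39 m

Q = 2810 L/min = 2810/60000 = 0.04683 m³/s.
Cross-sectional area A = πD²/4 = π(0.366)²/4 = 0.1052 m²; mean velocity V = Q/A = 0.04683/0.1052 = 0.4451 m/s.
Reynolds number Re = ρVD/μ = 988 · 0.4451 · 0.366 / 0.000721 = 2.233e+05.
Re > 4000 → turbulent. Relative roughness ε/D = 0.000186/0.366 = 0.000508. Haaland: 1/√f = -1.8 log₁₀[(0.000508/3.7)^1.11 + 6.9/2.233e+05] = -1.8 log₁₀[5.16e-05 + 3.09e-05] = 7.35, so f = 0.01851.
Total minor-loss coefficient ΣK = 1·0.26 + 3·1.5 = 4.76.
ΔP = [f·L/D + ΣK]·(ρV²/2) = [0.01851·2620/0.366 + 4.76]·(988·0.4451²/2) = [132.5 + 4.76]·97.89 = 1.344e+04 Pa.
Head loss h_f = ΔP/(ρg) = 1.344e+04/(988·9.81) = 1.39 m.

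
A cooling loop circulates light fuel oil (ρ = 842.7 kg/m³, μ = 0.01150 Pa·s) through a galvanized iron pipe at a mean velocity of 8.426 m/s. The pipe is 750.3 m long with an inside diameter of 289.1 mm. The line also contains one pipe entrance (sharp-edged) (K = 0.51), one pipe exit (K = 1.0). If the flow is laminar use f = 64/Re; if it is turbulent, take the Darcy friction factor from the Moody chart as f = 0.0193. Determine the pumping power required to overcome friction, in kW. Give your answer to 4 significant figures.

P ≈ 853.8 kW

Reynolds number Re = ρVD/μ = 842.7 · 8.426 · 0.2891 / 0.0115 = 1.785e+05.
Re > 4000 → turbulent; use the Moody-chart value f = 0.0193.
Total minor-loss coefficient ΣK = 1·0.51 + 1·1 = 1.51.
ΔP = [f·L/D + ΣK]·(ρV²/2) = [0.0193·750.3/0.2891 + 1.51]·(842.7·8.426²/2) = [50.09 + 1.51]·2.991e+04 = 1.544e+06 Pa.
Q = V·A = 8.426·0.06564 = 0.5531 m³/s.
Pumping power P = QΔP = 0.5531·1.544e+06 = 853760 W = 853.8 kW.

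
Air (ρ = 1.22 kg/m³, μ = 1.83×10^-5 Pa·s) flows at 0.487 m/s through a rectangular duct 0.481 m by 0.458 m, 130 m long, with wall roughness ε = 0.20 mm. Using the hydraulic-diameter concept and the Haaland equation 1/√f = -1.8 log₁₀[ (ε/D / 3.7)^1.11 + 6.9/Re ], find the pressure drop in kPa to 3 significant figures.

Hydraulic diameter D_h = 4A/P = 4·(0.481·0.458)/(2·(0.481+0.458)) = 0.8812/1.878 = 0.4692 m.
Re = ρVD_h/μ = 1.22·0.487·0.4692/1.83e-05 = 1.523e+04.
ε/D_h = 0.0002/0.4692 = 0.000426; Haaland gives 1/√f = -1.8 log₁₀[4.25e-05+0.000453] = 5.949, so f = 0.02826.
ΔP = f(L/D_h)(ρV²/2) = 0.02826·130/0.4692·0.1447 = 1.133 Pa.
ΔP = 0.00113 kPa.

ΔP ≈ 0.00113 kPa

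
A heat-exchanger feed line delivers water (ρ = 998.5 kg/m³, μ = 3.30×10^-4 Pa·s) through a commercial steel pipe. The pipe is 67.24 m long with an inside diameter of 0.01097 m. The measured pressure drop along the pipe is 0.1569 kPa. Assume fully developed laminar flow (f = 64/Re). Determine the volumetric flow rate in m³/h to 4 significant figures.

For laminar flow, f = 64/Re with Re = ρVD/μ, so Darcy-Weisbach reduces to ΔP = 32μLV/D². Solving for V: V = ΔP·D²/(32μL) = 156.9·(0.01097)²/(32·0.00033·67.24) = 0.02659 m/s.
Check: Re = ρVD/μ = 998.5·0.02659·0.01097/0.00033 = 882.6 < 2300, so the laminar assumption holds.
Q = V·A = 0.02659·(π/4·0.01097²) = 2.513e-06 m³/s = 0.009048 m³/h.

Q ≈ 0.009048 m³/h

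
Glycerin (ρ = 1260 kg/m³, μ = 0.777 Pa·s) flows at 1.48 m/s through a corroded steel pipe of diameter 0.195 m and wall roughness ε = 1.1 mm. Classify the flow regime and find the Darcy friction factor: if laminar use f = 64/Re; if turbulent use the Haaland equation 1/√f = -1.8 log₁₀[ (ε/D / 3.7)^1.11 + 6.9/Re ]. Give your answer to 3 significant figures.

f ≈ 0.137

Re = ρVD/μ = 1260·1.48·0.195/0.777 = 468.
Re < 2300 → laminar, so f = 64/Re = 0.1368 (roughness is irrelevant in laminar flow).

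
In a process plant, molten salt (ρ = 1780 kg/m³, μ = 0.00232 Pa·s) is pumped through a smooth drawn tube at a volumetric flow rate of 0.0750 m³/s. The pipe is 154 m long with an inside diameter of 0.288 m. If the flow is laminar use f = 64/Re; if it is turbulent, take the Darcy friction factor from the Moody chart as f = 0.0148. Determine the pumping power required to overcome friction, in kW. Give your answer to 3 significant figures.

P ≈ 0.700 kW

Cross-sectional area A = πD²/4 = π(0.288)²/4 = 0.06514 m²; mean velocity V = Q/A = 0.075/0.06514 = 1.151 m/s.
Reynolds number Re = ρVD/μ = 1780 · 1.151 · 0.288 / 0.00232 = 2.544e+05.
Re > 4000 → turbulent; use the Moody-chart value f = 0.0148.
Darcy-Weisbach: ΔP = f(L/D)(ρV²/2) = 0.0148·(154/0.288)·(1780·1.151²/2) = 0.0148·534.7·1180 = 9336 Pa.
Pumping power P = QΔP = 0.075·9336 = 700.2 W = 0.700 kW.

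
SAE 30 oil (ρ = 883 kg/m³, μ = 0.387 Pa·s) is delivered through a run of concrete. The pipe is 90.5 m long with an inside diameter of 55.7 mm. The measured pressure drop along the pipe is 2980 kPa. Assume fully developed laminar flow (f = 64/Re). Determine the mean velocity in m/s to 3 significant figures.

V ≈ 8.25 m/s

For laminar flow, f = 64/Re with Re = ρVD/μ, so Darcy-Weisbach reduces to ΔP = 32μLV/D². Solving for V: V = ΔP·D²/(32μL) = 2.98e+06·(0.0557)²/(32·0.387·90.5) = 8.249 m/s.
Check: Re = ρVD/μ = 883·8.249·0.0557/0.387 = 1048 < 2300, so the laminar assumption holds.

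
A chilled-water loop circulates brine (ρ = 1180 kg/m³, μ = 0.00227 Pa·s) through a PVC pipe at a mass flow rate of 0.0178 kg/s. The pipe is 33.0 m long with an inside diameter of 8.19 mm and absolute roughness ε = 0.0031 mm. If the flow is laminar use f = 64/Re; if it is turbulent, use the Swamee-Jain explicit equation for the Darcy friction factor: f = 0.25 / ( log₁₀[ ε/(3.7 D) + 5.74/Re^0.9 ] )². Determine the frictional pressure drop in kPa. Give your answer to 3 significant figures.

ΔP ≈ 10.2 kPa

A = πD²/4 = π(0.00819)²/4 = 5.268e-05 m²; mean velocity V = ṁ/(ρA) = 0.0178/(1180 · 5.268e-05) = 0.2863 m/s.
Reynolds number Re = ρVD/μ = 1180 · 0.2863 · 0.00819 / 0.00227 = 1219.
Re < 2300 → laminar flow, so f = 64/Re = 64/1219 = 0.0525 (the turbulent correlation is not needed).
Darcy-Weisbach: ΔP = f(L/D)(ρV²/2) = 0.0525·(33/0.00819)·(1180·0.2863²/2) = 0.0525·4029·48.37 = 1.023e+04 Pa.
ΔP = 1.023e+04 Pa = 10.2 kPa.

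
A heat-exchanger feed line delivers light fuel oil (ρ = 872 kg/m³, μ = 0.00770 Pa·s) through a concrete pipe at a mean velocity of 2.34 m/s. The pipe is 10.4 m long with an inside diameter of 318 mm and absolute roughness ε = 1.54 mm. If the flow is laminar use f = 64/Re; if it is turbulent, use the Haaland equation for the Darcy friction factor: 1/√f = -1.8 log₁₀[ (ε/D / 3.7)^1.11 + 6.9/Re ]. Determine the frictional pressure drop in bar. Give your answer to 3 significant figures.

ΔP ≈ 0.0243 bar

Reynolds number Re = ρVD/μ = 872 · 2.34 · 0.318 / 0.0077 = 8.427e+04.
Re > 4000 → turbulent. Relative roughness ε/D = 0.00154/0.318 = 0.00484. Haaland: 1/√f = -1.8 log₁₀[(0.00484/3.7)^1.11 + 6.9/8.427e+04] = -1.8 log₁₀[0.000631 + 8.19e-05] = 5.665, so f = 0.03116.
Darcy-Weisbach: ΔP = f(L/D)(ρV²/2) = 0.03116·(10.4/0.318)·(872·2.34²/2) = 0.03116·32.7·2387 = 2433 Pa.
ΔP = 2433 Pa = 0.0243 bar.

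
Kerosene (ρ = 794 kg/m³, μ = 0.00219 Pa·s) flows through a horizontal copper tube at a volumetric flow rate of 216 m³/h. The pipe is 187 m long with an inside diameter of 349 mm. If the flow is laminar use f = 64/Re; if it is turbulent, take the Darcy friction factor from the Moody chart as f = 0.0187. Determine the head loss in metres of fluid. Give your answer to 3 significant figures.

h_f ≈ 0.201 m

Q = 216 m³/h = 216/3600 = 0.06 m³/s.
Cross-sectional area A = πD²/4 = π(0.349)²/4 = 0.09566 m²; mean velocity V = Q/A = 0.06/0.09566 = 0.6272 m/s.
Reynolds number Re = ρVD/μ = 794 · 0.6272 · 0.349 / 0.00219 = 7.936e+04.
Re > 4000 → turbulent; use the Moody-chart value f = 0.0187.
Darcy-Weisbach: ΔP = f(L/D)(ρV²/2) = 0.0187·(187/0.349)·(794·0.6272²/2) = 0.0187·535.8·156.2 = 1565 Pa.
Head loss h_f = ΔP/(ρg) = 1565/(794·9.81) = 0.201 m.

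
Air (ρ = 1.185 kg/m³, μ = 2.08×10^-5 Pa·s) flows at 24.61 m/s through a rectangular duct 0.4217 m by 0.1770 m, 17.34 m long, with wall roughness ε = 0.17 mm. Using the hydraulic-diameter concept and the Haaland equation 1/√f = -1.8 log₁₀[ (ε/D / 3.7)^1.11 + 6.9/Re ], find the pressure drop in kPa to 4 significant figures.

Hydraulic diameter D_h = 4A/P = 4·(0.4217·0.177)/(2·(0.4217+0.177)) = 0.2986/1.197 = 0.2493 m.
Re = ρVD_h/μ = 1.185·24.61·0.2493/2.08e-05 = 3.496e+05.
ε/D_h = 0.00017/0.2493 = 0.000682; Haaland gives 1/√f = -1.8 log₁₀[7.16e-05+1.97e-05] = 7.271, so f = 0.01891.
ΔP = f(L/D_h)(ρV²/2) = 0.01891·17.34/0.2493·358.8 = 472 Pa.
ΔP = 0.4720 kPa.

ΔP ≈ 0.4720 kPa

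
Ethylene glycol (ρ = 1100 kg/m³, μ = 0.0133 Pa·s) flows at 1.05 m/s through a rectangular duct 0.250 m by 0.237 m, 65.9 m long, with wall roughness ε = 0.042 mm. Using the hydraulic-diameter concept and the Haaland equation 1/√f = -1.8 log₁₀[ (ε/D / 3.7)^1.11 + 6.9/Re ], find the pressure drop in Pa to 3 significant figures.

Hydraulic diameter D_h = 4A/P = 4·(0.25·0.237)/(2·(0.25+0.237)) = 0.237/0.974 = 0.2433 m.
Re = ρVD_h/μ = 1100·1.05·0.2433/0.0133 = 2.113e+04.
ε/D_h = 4.2e-05/0.2433 = 0.000173; Haaland gives 1/√f = -1.8 log₁₀[1.56e-05+0.000327] = 6.239, so f = 0.02569.
ΔP = f(L/D_h)(ρV²/2) = 0.02569·65.9/0.2433·606.4 = 4220 Pa.

ΔP ≈ 4220 Pa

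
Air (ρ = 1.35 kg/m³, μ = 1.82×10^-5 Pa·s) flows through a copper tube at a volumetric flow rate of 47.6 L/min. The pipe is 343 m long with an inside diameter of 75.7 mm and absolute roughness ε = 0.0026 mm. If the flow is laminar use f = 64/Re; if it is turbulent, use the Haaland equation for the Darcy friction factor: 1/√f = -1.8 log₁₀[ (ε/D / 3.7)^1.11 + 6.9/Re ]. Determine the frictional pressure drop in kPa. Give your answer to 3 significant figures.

ΔP ≈ 0.00614 kPa

Q = 47.6 L/min = 47.6/60000 = 0.0007933 m³/s.
Cross-sectional area A = πD²/4 = π(0.0757)²/4 = 0.004501 m²; mean velocity V = Q/A = 0.0007933/0.004501 = 0.1763 m/s.
Reynolds number Re = ρVD/μ = 1.35 · 0.1763 · 0.0757 / 1.82e-05 = 989.8.
Re < 2300 → laminar flow, so f = 64/Re = 64/989.8 = 0.06466 (the turbulent correlation is not needed).
Darcy-Weisbach: ΔP = f(L/D)(ρV²/2) = 0.06466·(343/0.0757)·(1.35·0.1763²/2) = 0.06466·4531·0.02097 = 6.145 Pa.
ΔP = 6.145 Pa = 0.00614 kPa.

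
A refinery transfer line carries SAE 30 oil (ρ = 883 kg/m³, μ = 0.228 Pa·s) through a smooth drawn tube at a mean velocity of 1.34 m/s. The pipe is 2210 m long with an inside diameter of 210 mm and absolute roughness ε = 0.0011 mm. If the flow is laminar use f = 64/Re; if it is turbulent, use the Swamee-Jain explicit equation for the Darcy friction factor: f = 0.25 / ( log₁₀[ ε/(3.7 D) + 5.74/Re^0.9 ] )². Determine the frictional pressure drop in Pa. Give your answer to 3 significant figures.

Reynolds number Re = ρVD/μ = 883 · 1.34 · 0.21 / 0.228 = 1090.
Re < 2300 → laminar flow, so f = 64/Re = 64/1090 = 0.05873 (the turbulent correlation is not needed).
Darcy-Weisbach: ΔP = f(L/D)(ρV²/2) = 0.05873·(2210/0.21)·(883·1.34²/2) = 0.05873·1.052e+04·792.8 = 4.899e+05 Pa.

ΔP ≈ 490000 Pa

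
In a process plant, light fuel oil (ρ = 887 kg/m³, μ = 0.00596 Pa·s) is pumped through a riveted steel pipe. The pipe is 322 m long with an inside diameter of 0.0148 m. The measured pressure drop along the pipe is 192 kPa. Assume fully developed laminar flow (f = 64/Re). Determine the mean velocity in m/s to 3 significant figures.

V ≈ 0.685 m/s

For laminar flow, f = 64/Re with Re = ρVD/μ, so Darcy-Weisbach reduces to ΔP = 32μLV/D². Solving for V: V = ΔP·D²/(32μL) = 1.92e+05·(0.0148)²/(32·0.00596·322) = 0.6848 m/s.
Check: Re = ρVD/μ = 887·0.6848·0.0148/0.00596 = 1508 < 2300, so the laminar assumption holds.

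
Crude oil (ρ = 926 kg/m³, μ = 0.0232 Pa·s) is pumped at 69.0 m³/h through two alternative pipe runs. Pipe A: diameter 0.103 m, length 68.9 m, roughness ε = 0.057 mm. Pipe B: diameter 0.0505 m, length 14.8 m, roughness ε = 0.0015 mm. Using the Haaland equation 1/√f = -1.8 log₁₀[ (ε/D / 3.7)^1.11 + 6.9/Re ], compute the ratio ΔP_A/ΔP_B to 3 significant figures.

Pipe A: V = Q/A = 0.01917/0.008332 = 2.3 m/s; Re = 9457; ε/D = 0.000553; Haaland → f = 0.03203; ΔP_A = f(L/D)(ρV²/2) = 5.249e+04 Pa.
Pipe B: V = Q/A = 0.01917/0.002003 = 9.569 m/s; Re = 1.929e+04; ε/D = 2.97e-05; Haaland → f = 0.02602; ΔP_B = f(L/D)(ρV²/2) = 3.234e+05 Pa.
ΔP_A/ΔP_B = 5.249e+04/3.234e+05 = 0.162.

ΔP_A/ΔP_B ≈ 0.162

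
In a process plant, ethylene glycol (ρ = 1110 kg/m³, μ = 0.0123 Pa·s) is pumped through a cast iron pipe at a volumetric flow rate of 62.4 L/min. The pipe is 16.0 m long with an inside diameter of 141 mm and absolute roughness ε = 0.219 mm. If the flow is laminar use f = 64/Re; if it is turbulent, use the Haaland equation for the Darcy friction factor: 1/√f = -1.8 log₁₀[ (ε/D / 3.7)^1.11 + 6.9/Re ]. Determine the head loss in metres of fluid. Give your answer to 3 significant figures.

Q = 62.4 L/min = 62.4/60000 = 0.00104 m³/s.
Cross-sectional area A = πD²/4 = π(0.141)²/4 = 0.01561 m²; mean velocity V = Q/A = 0.00104/0.01561 = 0.0666 m/s.
Reynolds number Re = ρVD/μ = 1110 · 0.0666 · 0.141 / 0.0123 = 847.5.
Re < 2300 → laminar flow, so f = 64/Re = 64/847.5 = 0.07552 (the turbulent correlation is not needed).
Darcy-Weisbach: ΔP = f(L/D)(ρV²/2) = 0.07552·(16/0.141)·(1110·0.0666²/2) = 0.07552·113.5·2.462 = 21.1 Pa.
Head loss h_f = ΔP/(ρg) = 21.1/(1110·9.81) = 0.00194 m.

h_f ≈ 0.00194 m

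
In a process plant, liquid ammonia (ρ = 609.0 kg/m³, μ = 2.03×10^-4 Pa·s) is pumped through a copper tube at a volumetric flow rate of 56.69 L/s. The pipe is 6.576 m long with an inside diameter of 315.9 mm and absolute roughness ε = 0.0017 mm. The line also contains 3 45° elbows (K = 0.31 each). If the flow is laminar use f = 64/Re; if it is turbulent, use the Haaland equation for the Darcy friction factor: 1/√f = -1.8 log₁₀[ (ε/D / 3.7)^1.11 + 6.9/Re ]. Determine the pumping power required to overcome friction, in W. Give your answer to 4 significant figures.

Q = 56.69 L/s = 56.69/1000 = 0.05669 m³/s.
Cross-sectional area A = πD²/4 = π(0.3159)²/4 = 0.07838 m²; mean velocity V = Q/A = 0.05669/0.07838 = 0.7233 m/s.
Reynolds number Re = ρVD/μ = 609 · 0.7233 · 0.3159 / 0.000203 = 6.855e+05.
Re > 4000 → turbulent. Relative roughness ε/D = 1.7e-06/0.3159 = 5.38e-06. Haaland: 1/√f = -1.8 log₁₀[(5.38e-06/3.7)^1.11 + 6.9/6.855e+05] = -1.8 log₁₀[3.32e-07 + 1.01e-05] = 8.97, so f = 0.01243.
Total minor-loss coefficient ΣK = 3·0.31 = 0.93.
ΔP = [f·L/D + ΣK]·(ρV²/2) = [0.01243·6.576/0.3159 + 0.93]·(609·0.7233²/2) = [0.2587 + 0.93]·159.3 = 189.4 Pa.
Pumping power P = QΔP = 0.05669·189.4 = 10.735 W = 10.74 W.

P ≈ 10.74 W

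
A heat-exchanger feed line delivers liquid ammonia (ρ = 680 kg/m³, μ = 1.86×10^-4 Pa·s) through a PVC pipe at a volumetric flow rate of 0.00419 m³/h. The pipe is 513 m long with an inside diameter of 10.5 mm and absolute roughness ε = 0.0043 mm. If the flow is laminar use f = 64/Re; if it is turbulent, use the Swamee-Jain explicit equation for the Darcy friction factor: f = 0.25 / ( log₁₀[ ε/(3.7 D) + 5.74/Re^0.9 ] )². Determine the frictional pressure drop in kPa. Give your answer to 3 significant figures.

Q = 0.00419 m³/h = 0.00419/3600 = 1.164e-06 m³/s.
Cross-sectional area A = πD²/4 = π(0.0105)²/4 = 8.659e-05 m²; mean velocity V = Q/A = 1.164e-06/8.659e-05 = 0.01344 m/s.
Reynolds number Re = ρVD/μ = 680 · 0.01344 · 0.0105 / 0.000186 = 516.
Re < 2300 → laminar flow, so f = 64/Re = 64/516 = 0.124 (the turbulent correlation is not needed).
Darcy-Weisbach: ΔP = f(L/D)(ρV²/2) = 0.124·(513/0.0105)·(680·0.01344²/2) = 0.124·4.886e+04·0.06143 = 372.3 Pa.
ΔP = 372.3 Pa = 0.372 kPa.

ΔP ≈ 0.372 kPa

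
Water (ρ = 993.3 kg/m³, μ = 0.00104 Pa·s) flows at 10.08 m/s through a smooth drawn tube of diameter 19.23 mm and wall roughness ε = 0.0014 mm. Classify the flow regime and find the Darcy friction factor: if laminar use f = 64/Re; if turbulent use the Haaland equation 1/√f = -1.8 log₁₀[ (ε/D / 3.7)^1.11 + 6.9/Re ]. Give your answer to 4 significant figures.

Re = ρVD/μ = 993.3·10.08·0.01923/0.00104 = 1.851e+05.
Re > 4000 → turbulent. ε/D = 1.4e-06/0.01923 = 7.28e-05; Haaland: 1/√f = -1.8 log₁₀[5.97e-06 + 3.73e-05] = 7.855, so f = 0.01621.

f ≈ 0.01621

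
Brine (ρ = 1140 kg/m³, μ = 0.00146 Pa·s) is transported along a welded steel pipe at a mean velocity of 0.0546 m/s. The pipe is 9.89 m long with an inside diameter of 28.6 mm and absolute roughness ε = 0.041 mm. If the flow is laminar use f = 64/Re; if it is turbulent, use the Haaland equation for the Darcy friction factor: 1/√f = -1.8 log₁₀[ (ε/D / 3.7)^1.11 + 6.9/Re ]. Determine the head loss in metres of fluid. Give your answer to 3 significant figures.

Reynolds number Re = ρVD/μ = 1140 · 0.0546 · 0.0286 / 0.00146 = 1219.
Re < 2300 → laminar flow, so f = 64/Re = 64/1219 = 0.05249 (the turbulent correlation is not needed).
Darcy-Weisbach: ΔP = f(L/D)(ρV²/2) = 0.05249·(9.89/0.0286)·(1140·0.0546²/2) = 0.05249·345.8·1.699 = 30.84 Pa.
Head loss h_f = ΔP/(ρg) = 30.84/(1140·9.81) = 0.00276 m.

h_f ≈ 0.00276 m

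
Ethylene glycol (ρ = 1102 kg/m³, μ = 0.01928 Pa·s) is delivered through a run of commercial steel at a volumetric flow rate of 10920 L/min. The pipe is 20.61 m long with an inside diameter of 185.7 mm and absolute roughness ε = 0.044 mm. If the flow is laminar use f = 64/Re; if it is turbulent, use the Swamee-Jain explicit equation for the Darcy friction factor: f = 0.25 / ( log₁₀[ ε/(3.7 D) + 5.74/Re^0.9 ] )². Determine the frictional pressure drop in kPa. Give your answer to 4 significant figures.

Q = 10920 L/min = 10920/60000 = 0.182 m³/s.
Cross-sectional area A = πD²/4 = π(0.1857)²/4 = 0.02708 m²; mean velocity V = Q/A = 0.182/0.02708 = 6.72 m/s.
Reynolds number Re = ρVD/μ = 1102 · 6.72 · 0.1857 / 0.0193 = 7.133e+04.
Re > 4000 → turbulent. Relative roughness ε/D = 4.4e-05/0.1857 = 0.000237. Swamee-Jain: f = 0.25/(log₁₀[0.000237/3.7 + 5.74/7.133e+04^0.9])² = 0.25/(log₁₀[6.4e-05 + 0.000246])² = 0.25/(-3.509)² = 0.02031.
Darcy-Weisbach: ΔP = f(L/D)(ρV²/2) = 0.02031·(20.61/0.1857)·(1102·6.72²/2) = 0.02031·111·2.488e+04 = 5.608e+04 Pa.
ΔP = 5.608e+04 Pa = 56.08 kPa.

ΔP ≈ 56.08 kPa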